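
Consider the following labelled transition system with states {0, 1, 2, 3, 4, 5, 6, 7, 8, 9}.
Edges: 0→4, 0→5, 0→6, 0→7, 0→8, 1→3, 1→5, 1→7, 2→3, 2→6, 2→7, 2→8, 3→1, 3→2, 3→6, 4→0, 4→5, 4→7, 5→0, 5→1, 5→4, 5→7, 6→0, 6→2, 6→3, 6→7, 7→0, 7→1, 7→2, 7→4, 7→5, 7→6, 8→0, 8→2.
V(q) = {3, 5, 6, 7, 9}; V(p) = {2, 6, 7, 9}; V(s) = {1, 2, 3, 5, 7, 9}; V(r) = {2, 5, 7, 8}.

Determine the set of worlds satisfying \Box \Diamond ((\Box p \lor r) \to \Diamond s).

Let φ = \Box \Diamond ((\Box p \lor r) \to \Diamond s). Evaluate φ at each world:
  0 (successors {4, 5, 6, 7, 8}): φ is true.
  1 (successors {3, 5, 7}): φ is true.
  2 (successors {3, 6, 7, 8}): φ is true.
  3 (successors {1, 2, 6}): φ is true.
  4 (successors {0, 5, 7}): φ is true.
  5 (successors {0, 1, 4, 7}): φ is true.
  6 (successors {0, 2, 3, 7}): φ is true.
  7 (successors {0, 1, 2, 4, 5, 6}): φ is true.
  8 (successors {0, 2}): φ is true.
  9 (successors ∅): φ is true.
For instance, at 8:
  At 8: \Box \Diamond ((\Box p \lor r) \to \Diamond s) requires \Diamond ((\Box p \lor r) \to \Diamond s) at every successor {0, 2}.
      At 0: \Diamond ((\Box p \lor r) \to \Diamond s) requires (\Box p \lor r) \to \Diamond s at some successor in {4, 5, 6, 7, 8}.
        (\Box p \lor r) \to \Diamond s holds at 4, so \Diamond ((\Box p \lor r) \to \Diamond s) is true at 0.
      At 2: \Diamond ((\Box p \lor r) \to \Diamond s) requires (\Box p \lor r) \to \Diamond s at some successor in {3, 6, 7, 8}.
        (\Box p \lor r) \to \Diamond s holds at 3, so \Diamond ((\Box p \lor r) \to \Diamond s) is true at 2.
  So \Box \Diamond ((\Box p \lor r) \to \Diamond s) is true at 8.
Satisfying worlds: {0, 1, 2, 3, 4, 5, 6, 7, 8, 9}

0, 1, 2, 3, 4, 5, 6, 7, 8, 9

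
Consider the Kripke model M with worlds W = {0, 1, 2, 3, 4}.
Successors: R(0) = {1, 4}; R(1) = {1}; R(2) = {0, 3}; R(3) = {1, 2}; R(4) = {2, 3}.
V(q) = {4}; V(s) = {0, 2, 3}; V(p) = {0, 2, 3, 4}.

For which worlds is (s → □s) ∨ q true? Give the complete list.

1, 2, 4

Let φ = (s → □s) ∨ q. Evaluate φ at each world:
  0 (successors {1, 4}): φ is false.
  1 (successors {1}): φ is true.
  2 (successors {0, 3}): φ is true.
  3 (successors {1, 2}): φ is false.
  4 (successors {2, 3}): φ is true.
For instance, at 1:
  At 1: s → □s is true, q is false, so (s → □s) ∨ q is true.
    At 1: s is false, □s is false, so s → □s is true.
      At 1: □s requires s at every successor {1}.
        s fails at 1, so □s is false at 1.
Satisfying worlds: {1, 2, 4}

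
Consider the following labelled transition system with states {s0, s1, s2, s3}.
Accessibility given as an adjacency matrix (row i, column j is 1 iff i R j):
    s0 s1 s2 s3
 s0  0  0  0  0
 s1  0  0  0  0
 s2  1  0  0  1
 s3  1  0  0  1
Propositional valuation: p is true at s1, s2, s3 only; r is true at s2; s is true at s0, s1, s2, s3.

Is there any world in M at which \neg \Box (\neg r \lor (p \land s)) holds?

No

Let φ = \neg \Box (\neg r \lor (p \land s)). Evaluate φ at each world:
  s0 (successors ∅): φ is false.
  s1 (successors ∅): φ is false.
  s2 (successors {s0, s3}): φ is false.
  s3 (successors {s0, s3}): φ is false.
For instance, at s2:
  At s2: \Box (\neg r \lor (p \land s)) is true, so \neg \Box (\neg r \lor (p \land s)) is false.
    At s2: \Box (\neg r \lor (p \land s)) requires \neg r \lor (p \land s) at every successor {s0, s3}.
      At s0: \neg r \lor (p \land s) is true.
      At s3: \neg r \lor (p \land s) is true.
    So \Box (\neg r \lor (p \land s)) is true at s2.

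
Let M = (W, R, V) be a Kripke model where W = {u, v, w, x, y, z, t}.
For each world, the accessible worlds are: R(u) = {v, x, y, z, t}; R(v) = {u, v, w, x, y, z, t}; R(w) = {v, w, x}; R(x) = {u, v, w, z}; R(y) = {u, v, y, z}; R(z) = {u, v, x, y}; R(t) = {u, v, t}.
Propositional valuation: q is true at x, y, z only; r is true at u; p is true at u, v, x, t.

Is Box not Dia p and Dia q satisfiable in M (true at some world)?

No

Let φ = Box not Dia p and Dia q. Evaluate φ at each world:
  u (successors {v, x, y, z, t}): φ is false.
  v (successors {u, v, w, x, y, z, t}): φ is false.
  w (successors {v, w, x}): φ is false.
  x (successors {u, v, w, z}): φ is false.
  y (successors {u, v, y, z}): φ is false.
  z (successors {u, v, x, y}): φ is false.
  t (successors {u, v, t}): φ is false.
For instance, at u:
  At u: Box not Dia p is false, Dia q is true, so Box not Dia p and Dia q is false.
    At u: Box not Dia p requires not Dia p at every successor {v, x, y, z, t}.
      not Dia p fails at v, so Box not Dia p is false at u.
    At u: Dia q requires q at some successor in {v, x, y, z, t}.
      q holds at x, so Dia q is true at u.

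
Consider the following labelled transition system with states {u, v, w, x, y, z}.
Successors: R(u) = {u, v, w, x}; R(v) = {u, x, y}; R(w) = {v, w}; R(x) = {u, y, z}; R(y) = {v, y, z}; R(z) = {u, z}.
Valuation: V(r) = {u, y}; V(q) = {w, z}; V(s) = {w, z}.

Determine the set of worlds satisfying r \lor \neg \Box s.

Let φ = r \lor \neg \Box s. Evaluate φ at each world:
  u (successors {u, v, w, x}): φ is true.
  v (successors {u, x, y}): φ is true.
  w (successors {v, w}): φ is true.
  x (successors {u, y, z}): φ is true.
  y (successors {v, y, z}): φ is true.
  z (successors {u, z}): φ is true.
For instance, at u:
  At u: r is true, \neg \Box s is true, so r \lor \neg \Box s is true.
    At u: \Box s is false, so \neg \Box s is true.
      At u: \Box s requires s at every successor {u, v, w, x}.
        s fails at u, so \Box s is false at u.
Satisfying worlds: {u, v, w, x, y, z}

u, v, w, x, y, z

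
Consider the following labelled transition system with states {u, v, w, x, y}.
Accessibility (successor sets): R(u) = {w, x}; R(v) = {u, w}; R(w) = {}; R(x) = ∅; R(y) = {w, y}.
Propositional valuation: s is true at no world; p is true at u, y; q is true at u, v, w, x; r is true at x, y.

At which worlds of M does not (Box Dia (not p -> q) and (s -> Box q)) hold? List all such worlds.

u, v, y

Recall that Box ψ holds at a world iff ψ holds at every accessible world, and Dia ψ holds iff ψ holds at some accessible world.
Let φ = not (Box Dia (not p -> q) and (s -> Box q)). Evaluate φ at each world:
  u (successors {w, x}): φ is true.
  v (successors {u, w}): φ is true.
  w (successors ∅): φ is false.
  x (successors ∅): φ is false.
  y (successors {w, y}): φ is true.
For instance, at y:
  At y: Box Dia (not p -> q) and (s -> Box q) is false, so not (Box Dia (not p -> q) and (s -> Box q)) is true.
    At y: Box Dia (not p -> q) is false, s -> Box q is true, so Box Dia (not p -> q) and (s -> Box q) is false.
      At y: Box Dia (not p -> q) requires Dia (not p -> q) at every successor {w, y}.
        Dia (not p -> q) fails at w, so Box Dia (not p -> q) is false at y.
      At y: s is false, Box q is false, so s -> Box q is true.
Satisfying worlds: {u, v, y}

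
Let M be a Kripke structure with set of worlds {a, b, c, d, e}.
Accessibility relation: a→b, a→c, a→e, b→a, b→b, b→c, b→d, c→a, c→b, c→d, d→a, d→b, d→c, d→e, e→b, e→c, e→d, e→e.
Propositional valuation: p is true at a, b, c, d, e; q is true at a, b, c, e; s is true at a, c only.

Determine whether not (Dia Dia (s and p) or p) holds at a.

No

At a: Dia Dia (s and p) or p is true, so not (Dia Dia (s and p) or p) is false.
  At a: Dia Dia (s and p) is true, p is true, so Dia Dia (s and p) or p is true.
    At a: Dia Dia (s and p) requires Dia (s and p) at some successor in {b, c, e}.
      Dia (s and p) holds at b, so Dia Dia (s and p) is true at a.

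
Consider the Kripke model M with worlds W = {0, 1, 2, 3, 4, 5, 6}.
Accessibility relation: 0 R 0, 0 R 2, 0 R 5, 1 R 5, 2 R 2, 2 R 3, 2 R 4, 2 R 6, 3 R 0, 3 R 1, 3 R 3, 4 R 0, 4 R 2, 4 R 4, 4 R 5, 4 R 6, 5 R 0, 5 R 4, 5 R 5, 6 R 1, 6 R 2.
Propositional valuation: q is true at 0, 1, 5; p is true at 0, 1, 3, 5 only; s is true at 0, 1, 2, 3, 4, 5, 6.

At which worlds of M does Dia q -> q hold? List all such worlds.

0, 1, 2, 5

Recall that Dia ψ holds at a world iff ψ holds at some accessible world.
Let φ = Dia q -> q. Evaluate φ at each world:
  0 (successors {0, 2, 5}): φ is true.
  1 (successors {5}): φ is true.
  2 (successors {2, 3, 4, 6}): φ is true.
  3 (successors {0, 1, 3}): φ is false.
  4 (successors {0, 2, 4, 5, 6}): φ is false.
  5 (successors {0, 4, 5}): φ is true.
  6 (successors {1, 2}): φ is false.
For instance, at 6:
  At 6: Dia q is true, q is false, so Dia q -> q is false.
    At 6: Dia q requires q at some successor in {1, 2}.
      q holds at 1, so Dia q is true at 6.
Satisfying worlds: {0, 1, 2, 5}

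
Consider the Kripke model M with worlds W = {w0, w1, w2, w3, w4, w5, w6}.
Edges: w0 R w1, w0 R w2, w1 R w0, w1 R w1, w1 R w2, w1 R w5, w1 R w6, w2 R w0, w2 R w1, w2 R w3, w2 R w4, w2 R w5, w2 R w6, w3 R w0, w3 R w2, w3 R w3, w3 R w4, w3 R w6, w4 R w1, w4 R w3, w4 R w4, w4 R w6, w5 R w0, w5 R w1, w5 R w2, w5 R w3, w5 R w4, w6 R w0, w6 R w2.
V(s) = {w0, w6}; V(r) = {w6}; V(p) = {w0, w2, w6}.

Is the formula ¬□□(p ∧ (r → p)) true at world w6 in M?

Yes

At w6: □□(p ∧ (r → p)) is false, so ¬□□(p ∧ (r → p)) is true.
  At w6: □□(p ∧ (r → p)) requires □(p ∧ (r → p)) at every successor {w0, w2}.
    □(p ∧ (r → p)) fails at w0, so □□(p ∧ (r → p)) is false at w6.
      At w0: □(p ∧ (r → p)) requires p ∧ (r → p) at every successor {w1, w2}.
        p ∧ (r → p) fails at w1, so □(p ∧ (r → p)) is false at w0.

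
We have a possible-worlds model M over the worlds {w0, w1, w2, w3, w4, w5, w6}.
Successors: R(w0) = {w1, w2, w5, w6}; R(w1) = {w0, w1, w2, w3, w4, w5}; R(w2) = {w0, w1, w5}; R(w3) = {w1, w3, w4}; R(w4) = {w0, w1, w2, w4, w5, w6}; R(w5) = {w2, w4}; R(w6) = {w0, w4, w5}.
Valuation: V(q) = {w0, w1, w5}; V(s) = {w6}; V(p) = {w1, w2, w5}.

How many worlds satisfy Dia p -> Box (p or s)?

1

Let φ = Dia p -> Box (p or s). Evaluate φ at each world:
  w0 (successors {w1, w2, w5, w6}): φ is true.
  w1 (successors {w0, w1, w2, w3, w4, w5}): φ is false.
  w2 (successors {w0, w1, w5}): φ is false.
  w3 (successors {w1, w3, w4}): φ is false.
  w4 (successors {w0, w1, w2, w4, w5, w6}): φ is false.
  w5 (successors {w2, w4}): φ is false.
  w6 (successors {w0, w4, w5}): φ is false.
For instance, at w5:
  At w5: Dia p is true, Box (p or s) is false, so Dia p -> Box (p or s) is false.
    At w5: Dia p requires p at some successor in {w2, w4}.
      p holds at w2, so Dia p is true at w5.
    At w5: Box (p or s) requires p or s at every successor {w2, w4}.
      p or s fails at w4, so Box (p or s) is false at w5.
Satisfying worlds: {w0}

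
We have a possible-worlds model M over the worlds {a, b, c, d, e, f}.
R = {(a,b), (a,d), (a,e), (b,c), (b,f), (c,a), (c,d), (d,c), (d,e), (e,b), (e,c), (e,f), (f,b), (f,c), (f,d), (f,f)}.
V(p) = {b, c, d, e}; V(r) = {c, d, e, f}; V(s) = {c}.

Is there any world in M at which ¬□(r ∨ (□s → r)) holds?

No

Let φ = ¬□(r ∨ (□s → r)). Evaluate φ at each world:
  a (successors {b, d, e}): φ is false.
  b (successors {c, f}): φ is false.
  c (successors {a, d}): φ is false.
  d (successors {c, e}): φ is false.
  e (successors {b, c, f}): φ is false.
  f (successors {b, c, d, f}): φ is false.
For instance, at b:
  At b: □(r ∨ (□s → r)) is true, so ¬□(r ∨ (□s → r)) is false.
    At b: □(r ∨ (□s → r)) requires r ∨ (□s → r) at every successor {c, f}.
      At c: r ∨ (□s → r) is true.
      At f: r ∨ (□s → r) is true.
    So □(r ∨ (□s → r)) is true at b.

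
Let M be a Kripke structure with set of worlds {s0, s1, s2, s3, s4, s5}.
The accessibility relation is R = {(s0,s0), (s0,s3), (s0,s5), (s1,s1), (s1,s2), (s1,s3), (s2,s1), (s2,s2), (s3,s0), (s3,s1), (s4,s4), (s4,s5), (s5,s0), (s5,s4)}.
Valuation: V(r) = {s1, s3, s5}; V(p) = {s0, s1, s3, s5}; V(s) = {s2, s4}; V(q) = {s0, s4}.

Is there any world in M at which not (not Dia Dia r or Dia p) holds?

No

Let φ = not (not Dia Dia r or Dia p). Evaluate φ at each world:
  s0 (successors {s0, s3, s5}): φ is false.
  s1 (successors {s1, s2, s3}): φ is false.
  s2 (successors {s1, s2}): φ is false.
  s3 (successors {s0, s1}): φ is false.
  s4 (successors {s4, s5}): φ is false.
  s5 (successors {s0, s4}): φ is false.
For instance, at s1:
  At s1: not Dia Dia r or Dia p is true, so not (not Dia Dia r or Dia p) is false.
    At s1: not Dia Dia r is false, Dia p is true, so not Dia Dia r or Dia p is true.
      At s1: Dia Dia r is true, so not Dia Dia r is false.
      At s1: Dia p requires p at some successor in {s1, s2, s3}.
        p holds at s1, so Dia p is true at s1.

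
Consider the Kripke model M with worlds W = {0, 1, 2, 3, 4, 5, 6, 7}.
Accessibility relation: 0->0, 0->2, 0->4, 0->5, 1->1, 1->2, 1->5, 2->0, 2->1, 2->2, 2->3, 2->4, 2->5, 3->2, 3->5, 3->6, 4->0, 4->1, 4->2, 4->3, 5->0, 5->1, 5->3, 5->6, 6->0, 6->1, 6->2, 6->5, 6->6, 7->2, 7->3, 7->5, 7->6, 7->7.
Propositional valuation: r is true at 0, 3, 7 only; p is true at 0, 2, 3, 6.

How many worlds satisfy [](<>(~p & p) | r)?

Let φ = [](<>(~p & p) | r). Evaluate φ at each world:
  0 (successors {0, 2, 4, 5}): φ is false.
  1 (successors {1, 2, 5}): φ is false.
  2 (successors {0, 1, 2, 3, 4, 5}): φ is false.
  3 (successors {2, 5, 6}): φ is false.
  4 (successors {0, 1, 2, 3}): φ is false.
  5 (successors {0, 1, 3, 6}): φ is false.
  6 (successors {0, 1, 2, 5, 6}): φ is false.
  7 (successors {2, 3, 5, 6, 7}): φ is false.
For instance, at 3:
  At 3: [](<>(~p & p) | r) requires <>(~p & p) | r at every successor {2, 5, 6}.
    <>(~p & p) | r fails at 2, so [](<>(~p & p) | r) is false at 3.
      At 2: <>(~p & p) is false, r is false, so <>(~p & p) | r is false.
Satisfying worlds: none.

0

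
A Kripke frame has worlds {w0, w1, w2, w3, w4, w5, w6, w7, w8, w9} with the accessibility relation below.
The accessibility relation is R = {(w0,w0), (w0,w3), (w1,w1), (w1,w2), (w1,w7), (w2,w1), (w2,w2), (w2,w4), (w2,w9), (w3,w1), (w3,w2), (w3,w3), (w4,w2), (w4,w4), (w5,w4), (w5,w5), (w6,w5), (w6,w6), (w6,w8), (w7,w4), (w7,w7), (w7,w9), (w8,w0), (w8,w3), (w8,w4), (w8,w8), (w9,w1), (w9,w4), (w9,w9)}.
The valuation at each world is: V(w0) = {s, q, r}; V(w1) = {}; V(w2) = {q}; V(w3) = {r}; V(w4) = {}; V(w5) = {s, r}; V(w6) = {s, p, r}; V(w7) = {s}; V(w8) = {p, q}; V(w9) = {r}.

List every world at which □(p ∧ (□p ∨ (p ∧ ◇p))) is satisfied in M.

none

Let φ = □(p ∧ (□p ∨ (p ∧ ◇p))). Evaluate φ at each world:
  w0 (successors {w0, w3}): φ is false.
  w1 (successors {w1, w2, w7}): φ is false.
  w2 (successors {w1, w2, w4, w9}): φ is false.
  w3 (successors {w1, w2, w3}): φ is false.
  w4 (successors {w2, w4}): φ is false.
  w5 (successors {w4, w5}): φ is false.
  w6 (successors {w5, w6, w8}): φ is false.
  w7 (successors {w4, w7, w9}): φ is false.
  w8 (successors {w0, w3, w4, w8}): φ is false.
  w9 (successors {w1, w4, w9}): φ is false.
For instance, at w4:
  At w4: □(p ∧ (□p ∨ (p ∧ ◇p))) requires p ∧ (□p ∨ (p ∧ ◇p)) at every successor {w2, w4}.
    p ∧ (□p ∨ (p ∧ ◇p)) fails at w2, so □(p ∧ (□p ∨ (p ∧ ◇p))) is false at w4.
      At w2: p is false, □p ∨ (p ∧ ◇p) is false, so p ∧ (□p ∨ (p ∧ ◇p)) is false.
Satisfying worlds: none.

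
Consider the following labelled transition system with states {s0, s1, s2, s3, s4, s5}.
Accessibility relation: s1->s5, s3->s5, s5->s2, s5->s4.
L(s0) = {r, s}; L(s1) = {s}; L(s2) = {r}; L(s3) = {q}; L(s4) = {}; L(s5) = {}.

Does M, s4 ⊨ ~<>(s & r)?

At s4: <>(s & r) is false, so ~<>(s & r) is true.
  At s4: no accessible worlds, so <>(s & r) is false.

Yes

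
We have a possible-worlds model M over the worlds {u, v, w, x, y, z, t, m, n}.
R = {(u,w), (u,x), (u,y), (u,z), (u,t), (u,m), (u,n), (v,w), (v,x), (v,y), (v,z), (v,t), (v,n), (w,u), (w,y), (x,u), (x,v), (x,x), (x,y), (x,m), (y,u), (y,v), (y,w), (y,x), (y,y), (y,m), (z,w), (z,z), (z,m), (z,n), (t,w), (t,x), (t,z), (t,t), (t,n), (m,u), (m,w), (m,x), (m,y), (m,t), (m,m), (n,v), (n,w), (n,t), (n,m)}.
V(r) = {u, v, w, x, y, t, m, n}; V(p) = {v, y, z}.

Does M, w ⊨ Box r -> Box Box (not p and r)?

No

Recall that Box ψ holds at a world iff ψ holds at every accessible world, and Dia ψ holds iff ψ holds at some accessible world.
At w: Box r is true, Box Box (not p and r) is false, so Box r -> Box Box (not p and r) is false.
  At w: Box r requires r at every successor {u, y}.
    At u: r is true.
    At y: r is true.
  So Box r is true at w.
  At w: Box Box (not p and r) requires Box (not p and r) at every successor {u, y}.
    Box (not p and r) fails at u, so Box Box (not p and r) is false at w.
      At u: Box (not p and r) requires not p and r at every successor {w, x, y, z, t, m, n}.
        not p and r fails at y, so Box (not p and r) is false at u.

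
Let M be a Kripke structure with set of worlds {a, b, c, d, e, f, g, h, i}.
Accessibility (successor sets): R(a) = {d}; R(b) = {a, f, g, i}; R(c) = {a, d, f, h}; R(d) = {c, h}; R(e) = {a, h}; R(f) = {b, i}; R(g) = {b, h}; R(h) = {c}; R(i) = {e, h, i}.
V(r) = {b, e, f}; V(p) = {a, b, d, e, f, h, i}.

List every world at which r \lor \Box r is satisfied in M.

Let φ = r \lor \Box r. Evaluate φ at each world:
  a (successors {d}): φ is false.
  b (successors {a, f, g, i}): φ is true.
  c (successors {a, d, f, h}): φ is false.
  d (successors {c, h}): φ is false.
  e (successors {a, h}): φ is true.
  f (successors {b, i}): φ is true.
  g (successors {b, h}): φ is false.
  h (successors {c}): φ is false.
  i (successors {e, h, i}): φ is false.
For instance, at e:
  At e: r is true, \Box r is false, so r \lor \Box r is true.
    At e: \Box r requires r at every successor {a, h}.
      r fails at a, so \Box r is false at e.
Satisfying worlds: {b, e, f}

b, e, f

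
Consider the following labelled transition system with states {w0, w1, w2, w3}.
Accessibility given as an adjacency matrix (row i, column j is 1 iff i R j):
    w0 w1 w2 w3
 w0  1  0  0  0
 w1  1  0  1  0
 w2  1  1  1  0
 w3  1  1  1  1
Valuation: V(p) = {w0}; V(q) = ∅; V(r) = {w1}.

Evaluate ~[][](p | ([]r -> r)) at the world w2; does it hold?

No

At w2: [][](p | ([]r -> r)) is true, so ~[][](p | ([]r -> r)) is false.
  At w2: [][](p | ([]r -> r)) requires [](p | ([]r -> r)) at every successor {w0, w1, w2}.
      At w0: [](p | ([]r -> r)) requires p | ([]r -> r) at every successor {w0}.
        At w0: p | ([]r -> r) is true.
      So [](p | ([]r -> r)) is true at w0.
      At w1: [](p | ([]r -> r)) requires p | ([]r -> r) at every successor {w0, w2}.
        At w0: p | ([]r -> r) is true.
        At w2: p | ([]r -> r) is true.
      So [](p | ([]r -> r)) is true at w1.
      At w2: [](p | ([]r -> r)) requires p | ([]r -> r) at every successor {w0, w1, w2}.
        At w0: p | ([]r -> r) is true.
        At w1: p | ([]r -> r) is true.
        At w2: p | ([]r -> r) is true.
      So [](p | ([]r -> r)) is true at w2.
  So [][](p | ([]r -> r)) is true at w2.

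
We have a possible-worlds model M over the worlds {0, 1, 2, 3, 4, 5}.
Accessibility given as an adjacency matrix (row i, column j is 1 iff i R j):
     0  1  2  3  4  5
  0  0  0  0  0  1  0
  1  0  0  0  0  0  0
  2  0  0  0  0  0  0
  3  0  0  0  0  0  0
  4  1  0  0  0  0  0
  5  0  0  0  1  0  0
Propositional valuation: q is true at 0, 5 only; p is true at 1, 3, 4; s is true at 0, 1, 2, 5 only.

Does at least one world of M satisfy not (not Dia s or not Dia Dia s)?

Let φ = not (not Dia s or not Dia Dia s). Evaluate φ at each world:
  0 (successors {4}): φ is false.
  1 (successors ∅): φ is false.
  2 (successors ∅): φ is false.
  3 (successors ∅): φ is false.
  4 (successors {0}): φ is false.
  5 (successors {3}): φ is false.
For instance, at 0:
  At 0: not Dia s or not Dia Dia s is true, so not (not Dia s or not Dia Dia s) is false.
    At 0: not Dia s is true, not Dia Dia s is false, so not Dia s or not Dia Dia s is true.
      At 0: Dia s is false, so not Dia s is true.
      At 0: Dia Dia s is true, so not Dia Dia s is false.

No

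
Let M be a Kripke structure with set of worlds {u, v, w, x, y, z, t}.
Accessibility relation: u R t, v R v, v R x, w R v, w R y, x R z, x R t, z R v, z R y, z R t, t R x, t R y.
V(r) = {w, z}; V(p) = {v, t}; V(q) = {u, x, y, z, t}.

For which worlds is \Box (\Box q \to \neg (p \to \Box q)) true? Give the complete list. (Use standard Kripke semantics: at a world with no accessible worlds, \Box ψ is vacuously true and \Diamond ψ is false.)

Let φ = \Box (\Box q \to \neg (p \to \Box q)). Evaluate φ at each world:
  u (successors {t}): φ is false.
  v (successors {v, x}): φ is false.
  w (successors {v, y}): φ is false.
  x (successors {z, t}): φ is false.
  y (successors ∅): φ is true.
  z (successors {v, y, t}): φ is false.
  t (successors {x, y}): φ is false.
For instance, at t:
  At t: \Box (\Box q \to \neg (p \to \Box q)) requires \Box q \to \neg (p \to \Box q) at every successor {x, y}.
    \Box q \to \neg (p \to \Box q) fails at x, so \Box (\Box q \to \neg (p \to \Box q)) is false at t.
      At x: \Box q is true, \neg (p \to \Box q) is false, so \Box q \to \neg (p \to \Box q) is false.
Satisfying worlds: {y}

y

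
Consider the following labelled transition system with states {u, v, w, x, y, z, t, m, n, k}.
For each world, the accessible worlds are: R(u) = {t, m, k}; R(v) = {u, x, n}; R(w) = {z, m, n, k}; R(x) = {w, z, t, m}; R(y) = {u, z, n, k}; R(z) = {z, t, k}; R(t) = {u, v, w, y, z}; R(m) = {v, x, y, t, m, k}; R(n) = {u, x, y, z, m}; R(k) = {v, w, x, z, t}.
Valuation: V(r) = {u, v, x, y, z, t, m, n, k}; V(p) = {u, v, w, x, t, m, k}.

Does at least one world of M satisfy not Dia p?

Let φ = not Dia p. Evaluate φ at each world:
  u (successors {t, m, k}): φ is false.
  v (successors {u, x, n}): φ is false.
  w (successors {z, m, n, k}): φ is false.
  x (successors {w, z, t, m}): φ is false.
  y (successors {u, z, n, k}): φ is false.
  z (successors {z, t, k}): φ is false.
  t (successors {u, v, w, y, z}): φ is false.
  m (successors {v, x, y, t, m, k}): φ is false.
  n (successors {u, x, y, z, m}): φ is false.
  k (successors {v, w, x, z, t}): φ is false.
For instance, at n:
  At n: Dia p is true, so not Dia p is false.
    At n: Dia p requires p at some successor in {u, x, y, z, m}.
      p holds at u, so Dia p is true at n.

No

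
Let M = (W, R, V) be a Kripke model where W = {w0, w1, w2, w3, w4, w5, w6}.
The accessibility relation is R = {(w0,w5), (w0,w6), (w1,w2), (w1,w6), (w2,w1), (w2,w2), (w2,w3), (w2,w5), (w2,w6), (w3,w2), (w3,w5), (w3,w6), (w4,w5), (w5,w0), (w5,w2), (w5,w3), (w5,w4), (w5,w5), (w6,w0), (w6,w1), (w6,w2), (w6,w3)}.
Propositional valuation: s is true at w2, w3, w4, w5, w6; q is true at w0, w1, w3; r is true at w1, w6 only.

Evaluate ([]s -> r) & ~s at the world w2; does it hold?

No

At w2: []s -> r is true, ~s is false, so ([]s -> r) & ~s is false.
  At w2: []s is false, r is false, so []s -> r is true.
    At w2: []s requires s at every successor {w1, w2, w3, w5, w6}.
      s fails at w1, so []s is false at w2.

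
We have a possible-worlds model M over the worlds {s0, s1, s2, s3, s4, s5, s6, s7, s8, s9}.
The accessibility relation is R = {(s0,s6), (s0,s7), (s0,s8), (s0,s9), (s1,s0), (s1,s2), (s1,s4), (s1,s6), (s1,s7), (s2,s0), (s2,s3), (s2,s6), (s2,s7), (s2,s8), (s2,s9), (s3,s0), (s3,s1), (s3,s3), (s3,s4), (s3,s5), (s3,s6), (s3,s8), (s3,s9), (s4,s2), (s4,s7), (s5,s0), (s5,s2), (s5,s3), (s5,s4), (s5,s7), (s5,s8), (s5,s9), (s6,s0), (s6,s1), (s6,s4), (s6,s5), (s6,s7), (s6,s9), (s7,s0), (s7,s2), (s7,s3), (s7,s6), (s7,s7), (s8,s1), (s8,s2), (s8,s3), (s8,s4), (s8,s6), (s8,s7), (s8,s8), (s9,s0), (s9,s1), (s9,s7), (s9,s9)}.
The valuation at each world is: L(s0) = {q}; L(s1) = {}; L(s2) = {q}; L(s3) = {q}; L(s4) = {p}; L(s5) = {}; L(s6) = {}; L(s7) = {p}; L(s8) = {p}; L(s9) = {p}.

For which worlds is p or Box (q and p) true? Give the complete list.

s4, s7, s8, s9

Recall that Box ψ holds at a world iff ψ holds at every accessible world, and Dia ψ holds iff ψ holds at some accessible world.
Let φ = p or Box (q and p). Evaluate φ at each world:
  s0 (successors {s6, s7, s8, s9}): φ is false.
  s1 (successors {s0, s2, s4, s6, s7}): φ is false.
  s2 (successors {s0, s3, s6, s7, s8, s9}): φ is false.
  s3 (successors {s0, s1, s3, s4, s5, s6, s8, s9}): φ is false.
  s4 (successors {s2, s7}): φ is true.
  s5 (successors {s0, s2, s3, s4, s7, s8, s9}): φ is false.
  s6 (successors {s0, s1, s4, s5, s7, s9}): φ is false.
  s7 (successors {s0, s2, s3, s6, s7}): φ is true.
  s8 (successors {s1, s2, s3, s4, s6, s7, s8}): φ is true.
  s9 (successors {s0, s1, s7, s9}): φ is true.
For instance, at s2:
  At s2: p is false, Box (q and p) is false, so p or Box (q and p) is false.
    At s2: Box (q and p) requires q and p at every successor {s0, s3, s6, s7, s8, s9}.
      q and p fails at s0, so Box (q and p) is false at s2.
Satisfying worlds: {s4, s7, s8, s9}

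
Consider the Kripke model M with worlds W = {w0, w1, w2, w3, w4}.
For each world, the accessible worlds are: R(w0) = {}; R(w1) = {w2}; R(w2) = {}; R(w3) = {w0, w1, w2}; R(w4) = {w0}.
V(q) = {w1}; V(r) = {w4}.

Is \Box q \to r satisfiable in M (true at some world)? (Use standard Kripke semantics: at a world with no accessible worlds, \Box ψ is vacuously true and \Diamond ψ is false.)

Recall that \Box ψ holds at a world iff ψ holds at every accessible world, and \Diamond ψ holds iff ψ holds at some accessible world.
Let φ = \Box q \to r. Evaluate φ at each world:
  w0 (successors ∅): φ is false.
  w1 (successors {w2}): φ is true.
  w2 (successors ∅): φ is false.
  w3 (successors {w0, w1, w2}): φ is true.
  w4 (successors {w0}): φ is true.
Detail at w1 (witness):
  At w1: \Box q is false, r is false, so \Box q \to r is true.
    At w1: \Box q requires q at every successor {w2}.
      q fails at w2, so \Box q is false at w1.

Yes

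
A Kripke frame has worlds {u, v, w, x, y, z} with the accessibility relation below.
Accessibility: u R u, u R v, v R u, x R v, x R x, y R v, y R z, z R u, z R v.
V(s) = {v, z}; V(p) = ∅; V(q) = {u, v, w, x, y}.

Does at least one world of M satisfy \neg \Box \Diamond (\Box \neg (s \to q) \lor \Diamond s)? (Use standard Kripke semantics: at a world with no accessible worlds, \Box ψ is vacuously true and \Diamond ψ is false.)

Let φ = \neg \Box \Diamond (\Box \neg (s \to q) \lor \Diamond s). Evaluate φ at each world:
  u (successors {u, v}): φ is false.
  v (successors {u}): φ is false.
  w (successors ∅): φ is false.
  x (successors {v, x}): φ is false.
  y (successors {v, z}): φ is false.
  z (successors {u, v}): φ is false.
For instance, at v:
  At v: \Box \Diamond (\Box \neg (s \to q) \lor \Diamond s) is true, so \neg \Box \Diamond (\Box \neg (s \to q) \lor \Diamond s) is false.
    At v: \Box \Diamond (\Box \neg (s \to q) \lor \Diamond s) requires \Diamond (\Box \neg (s \to q) \lor \Diamond s) at every successor {u}.
      At u: \Diamond (\Box \neg (s \to q) \lor \Diamond s) is true.
    So \Box \Diamond (\Box \neg (s \to q) \lor \Diamond s) is true at v.

No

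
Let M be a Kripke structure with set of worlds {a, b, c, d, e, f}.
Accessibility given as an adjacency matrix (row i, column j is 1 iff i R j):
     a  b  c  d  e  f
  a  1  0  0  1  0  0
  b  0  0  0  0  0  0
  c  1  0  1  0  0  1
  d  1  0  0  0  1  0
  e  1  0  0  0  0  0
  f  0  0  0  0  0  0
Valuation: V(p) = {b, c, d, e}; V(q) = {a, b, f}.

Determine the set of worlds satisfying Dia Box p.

c

Let φ = Dia Box p. Evaluate φ at each world:
  a (successors {a, d}): φ is false.
  b (successors ∅): φ is false.
  c (successors {a, c, f}): φ is true.
  d (successors {a, e}): φ is false.
  e (successors {a}): φ is false.
  f (successors ∅): φ is false.
For instance, at e:
  At e: Dia Box p requires Box p at some successor in {a}.
    At a: Box p is false.
  So Dia Box p is false at e.
Satisfying worlds: {c}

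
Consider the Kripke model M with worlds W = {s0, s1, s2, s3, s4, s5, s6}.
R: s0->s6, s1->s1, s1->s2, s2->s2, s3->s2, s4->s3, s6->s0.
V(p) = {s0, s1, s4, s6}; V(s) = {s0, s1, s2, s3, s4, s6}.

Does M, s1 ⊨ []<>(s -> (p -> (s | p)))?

Recall that []ψ holds at a world iff ψ holds at every accessible world, and <>ψ holds iff ψ holds at some accessible world.
At s1: []<>(s -> (p -> (s | p))) requires <>(s -> (p -> (s | p))) at every successor {s1, s2}.
    At s1: <>(s -> (p -> (s | p))) requires s -> (p -> (s | p)) at some successor in {s1, s2}.
      s -> (p -> (s | p)) holds at s1, so <>(s -> (p -> (s | p))) is true at s1.
    At s2: <>(s -> (p -> (s | p))) requires s -> (p -> (s | p)) at some successor in {s2}.
      s -> (p -> (s | p)) holds at s2, so <>(s -> (p -> (s | p))) is true at s2.
So []<>(s -> (p -> (s | p))) is true at s1.

Yes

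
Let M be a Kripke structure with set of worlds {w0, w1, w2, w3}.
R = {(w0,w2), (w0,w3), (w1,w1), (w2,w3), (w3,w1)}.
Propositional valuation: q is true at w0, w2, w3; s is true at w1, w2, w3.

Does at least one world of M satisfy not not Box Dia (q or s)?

Recall that Box ψ holds at a world iff ψ holds at every accessible world, and Dia ψ holds iff ψ holds at some accessible world.
Let φ = not not Box Dia (q or s). Evaluate φ at each world:
  w0 (successors {w2, w3}): φ is true.
  w1 (successors {w1}): φ is true.
  w2 (successors {w3}): φ is true.
  w3 (successors {w1}): φ is true.
Detail at w0 (witness):
  At w0: not Box Dia (q or s) is false, so not not Box Dia (q or s) is true.
    At w0: Box Dia (q or s) is true, so not Box Dia (q or s) is false.
      At w0: Box Dia (q or s) requires Dia (q or s) at every successor {w2, w3}.
        At w2: Dia (q or s) is true.
        At w3: Dia (q or s) is true.
      So Box Dia (q or s) is true at w0.

Yes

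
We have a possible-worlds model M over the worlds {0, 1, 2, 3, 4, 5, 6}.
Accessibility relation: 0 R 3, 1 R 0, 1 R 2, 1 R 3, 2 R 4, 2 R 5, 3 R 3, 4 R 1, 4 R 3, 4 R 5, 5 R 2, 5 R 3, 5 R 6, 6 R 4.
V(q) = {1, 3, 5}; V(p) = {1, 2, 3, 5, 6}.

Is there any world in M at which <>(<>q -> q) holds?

Yes

Recall that <>ψ holds at a world iff ψ holds at some accessible world.
Let φ = <>(<>q -> q). Evaluate φ at each world:
  0 (successors {3}): φ is true.
  1 (successors {0, 2, 3}): φ is true.
  2 (successors {4, 5}): φ is true.
  3 (successors {3}): φ is true.
  4 (successors {1, 3, 5}): φ is true.
  5 (successors {2, 3, 6}): φ is true.
  6 (successors {4}): φ is false.
Detail at 0 (witness):
  At 0: <>(<>q -> q) requires <>q -> q at some successor in {3}.
    <>q -> q holds at 3, so <>(<>q -> q) is true at 0.
      At 3: <>q is true, q is true, so <>q -> q is true.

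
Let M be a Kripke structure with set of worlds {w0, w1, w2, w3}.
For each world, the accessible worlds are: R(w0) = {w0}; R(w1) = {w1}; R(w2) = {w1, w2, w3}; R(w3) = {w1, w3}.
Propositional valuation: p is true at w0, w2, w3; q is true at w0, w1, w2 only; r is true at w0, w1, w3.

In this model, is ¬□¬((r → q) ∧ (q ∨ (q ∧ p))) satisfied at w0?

Yes

At w0: □¬((r → q) ∧ (q ∨ (q ∧ p))) is false, so ¬□¬((r → q) ∧ (q ∨ (q ∧ p))) is true.
  At w0: □¬((r → q) ∧ (q ∨ (q ∧ p))) requires ¬((r → q) ∧ (q ∨ (q ∧ p))) at every successor {w0}.
    ¬((r → q) ∧ (q ∨ (q ∧ p))) fails at w0, so □¬((r → q) ∧ (q ∨ (q ∧ p))) is false at w0.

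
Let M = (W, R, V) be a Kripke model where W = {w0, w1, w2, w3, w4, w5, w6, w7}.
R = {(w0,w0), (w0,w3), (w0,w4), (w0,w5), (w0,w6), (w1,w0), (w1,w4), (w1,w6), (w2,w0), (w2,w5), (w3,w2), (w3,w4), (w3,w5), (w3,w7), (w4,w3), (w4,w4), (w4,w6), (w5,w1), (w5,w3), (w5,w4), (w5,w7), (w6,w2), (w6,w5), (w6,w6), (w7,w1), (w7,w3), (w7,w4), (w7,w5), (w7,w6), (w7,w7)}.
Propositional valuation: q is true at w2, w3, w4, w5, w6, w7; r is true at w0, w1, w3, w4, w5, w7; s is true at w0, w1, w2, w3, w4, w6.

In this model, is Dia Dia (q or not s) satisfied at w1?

At w1: Dia Dia (q or not s) requires Dia (q or not s) at some successor in {w0, w4, w6}.
  Dia (q or not s) holds at w0, so Dia Dia (q or not s) is true at w1.
    At w0: Dia (q or not s) requires q or not s at some successor in {w0, w3, w4, w5, w6}.
      q or not s holds at w3, so Dia (q or not s) is true at w0.

Yes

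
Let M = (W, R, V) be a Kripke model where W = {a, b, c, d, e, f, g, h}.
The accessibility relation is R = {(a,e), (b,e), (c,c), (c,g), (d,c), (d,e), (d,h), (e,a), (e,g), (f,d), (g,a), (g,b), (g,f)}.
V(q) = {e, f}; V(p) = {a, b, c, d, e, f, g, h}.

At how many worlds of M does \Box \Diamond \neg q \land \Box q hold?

Let φ = \Box \Diamond \neg q \land \Box q. Evaluate φ at each world:
  a (successors {e}): φ is true.
  b (successors {e}): φ is true.
  c (successors {c, g}): φ is false.
  d (successors {c, e, h}): φ is false.
  e (successors {a, g}): φ is false.
  f (successors {d}): φ is false.
  g (successors {a, b, f}): φ is false.
  h (successors ∅): φ is true.
For instance, at e:
  At e: \Box \Diamond \neg q is false, \Box q is false, so \Box \Diamond \neg q \land \Box q is false.
    At e: \Box \Diamond \neg q requires \Diamond \neg q at every successor {a, g}.
      \Diamond \neg q fails at a, so \Box \Diamond \neg q is false at e.
    At e: \Box q requires q at every successor {a, g}.
      q fails at a, so \Box q is false at e.
Satisfying worlds: {a, b, h}

3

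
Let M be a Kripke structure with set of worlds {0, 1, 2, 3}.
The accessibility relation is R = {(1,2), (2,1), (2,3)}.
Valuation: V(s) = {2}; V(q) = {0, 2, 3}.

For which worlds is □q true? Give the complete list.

0, 1, 3

Let φ = □q. Evaluate φ at each world:
  0 (successors ∅): φ is true.
  1 (successors {2}): φ is true.
  2 (successors {1, 3}): φ is false.
  3 (successors ∅): φ is true.
For instance, at 2:
  At 2: □q requires q at every successor {1, 3}.
    q fails at 1, so □q is false at 2.
Satisfying worlds: {0, 1, 3}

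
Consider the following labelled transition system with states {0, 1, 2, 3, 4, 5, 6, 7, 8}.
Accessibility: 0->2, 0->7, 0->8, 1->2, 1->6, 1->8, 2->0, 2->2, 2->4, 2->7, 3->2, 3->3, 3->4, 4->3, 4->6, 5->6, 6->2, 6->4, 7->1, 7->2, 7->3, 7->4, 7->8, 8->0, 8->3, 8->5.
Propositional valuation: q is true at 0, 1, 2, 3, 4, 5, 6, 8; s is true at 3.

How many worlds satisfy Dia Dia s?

Let φ = Dia Dia s. Evaluate φ at each world:
  0 (successors {2, 7, 8}): φ is true.
  1 (successors {2, 6, 8}): φ is true.
  2 (successors {0, 2, 4, 7}): φ is true.
  3 (successors {2, 3, 4}): φ is true.
  4 (successors {3, 6}): φ is true.
  5 (successors {6}): φ is false.
  6 (successors {2, 4}): φ is true.
  7 (successors {1, 2, 3, 4, 8}): φ is true.
  8 (successors {0, 3, 5}): φ is true.
For instance, at 7:
  At 7: Dia Dia s requires Dia s at some successor in {1, 2, 3, 4, 8}.
    Dia s holds at 3, so Dia Dia s is true at 7.
      At 3: Dia s requires s at some successor in {2, 3, 4}.
        s holds at 3, so Dia s is true at 3.
Satisfying worlds: {0, 1, 2, 3, 4, 6, 7, 8}

8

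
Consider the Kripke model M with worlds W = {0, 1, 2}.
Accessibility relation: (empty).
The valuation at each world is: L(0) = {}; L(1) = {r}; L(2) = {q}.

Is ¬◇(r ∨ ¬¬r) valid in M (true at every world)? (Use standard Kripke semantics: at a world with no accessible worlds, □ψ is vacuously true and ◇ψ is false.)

Yes

Let φ = ¬◇(r ∨ ¬¬r). Evaluate φ at each world:
  0 (successors ∅): φ is true.
  1 (successors ∅): φ is true.
  2 (successors ∅): φ is true.
For instance, at 1:
  At 1: ◇(r ∨ ¬¬r) is false, so ¬◇(r ∨ ¬¬r) is true.
    At 1: no accessible worlds, so ◇(r ∨ ¬¬r) is false.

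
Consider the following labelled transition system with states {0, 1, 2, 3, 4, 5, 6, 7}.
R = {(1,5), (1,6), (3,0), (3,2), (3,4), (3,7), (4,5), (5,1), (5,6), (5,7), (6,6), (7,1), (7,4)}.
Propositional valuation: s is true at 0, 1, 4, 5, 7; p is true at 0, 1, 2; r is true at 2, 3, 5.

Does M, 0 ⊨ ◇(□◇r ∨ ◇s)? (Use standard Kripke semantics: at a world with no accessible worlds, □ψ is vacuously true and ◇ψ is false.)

No

Recall that □ψ holds at a world iff ψ holds at every accessible world, and ◇ψ holds iff ψ holds at some accessible world.
At 0: no accessible worlds, so ◇(□◇r ∨ ◇s) is false.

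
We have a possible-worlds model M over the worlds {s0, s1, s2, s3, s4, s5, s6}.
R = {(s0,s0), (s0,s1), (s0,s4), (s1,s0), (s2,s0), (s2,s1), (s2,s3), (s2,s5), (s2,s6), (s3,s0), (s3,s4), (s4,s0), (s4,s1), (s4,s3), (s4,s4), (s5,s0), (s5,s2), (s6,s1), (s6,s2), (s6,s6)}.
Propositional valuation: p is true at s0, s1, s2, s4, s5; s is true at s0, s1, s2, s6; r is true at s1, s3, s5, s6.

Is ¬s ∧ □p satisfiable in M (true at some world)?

Recall that □ψ holds at a world iff ψ holds at every accessible world, and ◇ψ holds iff ψ holds at some accessible world.
Let φ = ¬s ∧ □p. Evaluate φ at each world:
  s0 (successors {s0, s1, s4}): φ is false.
  s1 (successors {s0}): φ is false.
  s2 (successors {s0, s1, s3, s5, s6}): φ is false.
  s3 (successors {s0, s4}): φ is true.
  s4 (successors {s0, s1, s3, s4}): φ is false.
  s5 (successors {s0, s2}): φ is true.
  s6 (successors {s1, s2, s6}): φ is false.
Detail at s3 (witness):
  At s3: ¬s is true, □p is true, so ¬s ∧ □p is true.
    At s3: □p requires p at every successor {s0, s4}.
      At s0: p is true.
      At s4: p is true.
    So □p is true at s3.

Yes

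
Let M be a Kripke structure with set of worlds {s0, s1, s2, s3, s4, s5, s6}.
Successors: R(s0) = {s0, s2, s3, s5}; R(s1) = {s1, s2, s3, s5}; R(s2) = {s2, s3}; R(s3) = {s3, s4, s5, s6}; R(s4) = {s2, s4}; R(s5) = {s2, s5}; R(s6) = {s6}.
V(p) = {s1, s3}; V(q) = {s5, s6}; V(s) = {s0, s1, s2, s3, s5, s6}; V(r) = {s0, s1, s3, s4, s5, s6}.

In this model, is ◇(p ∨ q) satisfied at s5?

Yes

Recall that ◇ψ holds at a world iff ψ holds at some accessible world.
At s5: ◇(p ∨ q) requires p ∨ q at some successor in {s2, s5}.
  p ∨ q holds at s5, so ◇(p ∨ q) is true at s5.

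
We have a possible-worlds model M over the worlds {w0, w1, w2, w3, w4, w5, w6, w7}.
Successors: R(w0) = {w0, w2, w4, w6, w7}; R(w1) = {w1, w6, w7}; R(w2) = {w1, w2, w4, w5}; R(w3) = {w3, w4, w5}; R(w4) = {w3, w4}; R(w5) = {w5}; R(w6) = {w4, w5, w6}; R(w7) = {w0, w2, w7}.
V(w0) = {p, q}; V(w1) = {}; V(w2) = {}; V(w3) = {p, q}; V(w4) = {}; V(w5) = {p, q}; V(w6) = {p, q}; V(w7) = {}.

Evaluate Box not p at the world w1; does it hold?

No

Recall that Box ψ holds at a world iff ψ holds at every accessible world, and Dia ψ holds iff ψ holds at some accessible world.
At w1: Box not p requires not p at every successor {w1, w6, w7}.
  not p fails at w6, so Box not p is false at w1.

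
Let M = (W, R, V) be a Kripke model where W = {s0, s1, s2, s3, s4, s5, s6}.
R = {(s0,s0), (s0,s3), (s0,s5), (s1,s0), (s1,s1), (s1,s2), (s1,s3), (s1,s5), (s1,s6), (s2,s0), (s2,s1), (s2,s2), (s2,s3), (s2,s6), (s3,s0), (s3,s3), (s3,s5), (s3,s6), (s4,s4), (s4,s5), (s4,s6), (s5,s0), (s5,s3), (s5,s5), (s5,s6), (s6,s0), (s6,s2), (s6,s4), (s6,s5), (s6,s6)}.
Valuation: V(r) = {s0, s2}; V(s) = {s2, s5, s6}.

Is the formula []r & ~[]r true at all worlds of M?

Let φ = []r & ~[]r. Evaluate φ at each world:
  s0 (successors {s0, s3, s5}): φ is false.
  s1 (successors {s0, s1, s2, s3, s5, s6}): φ is false.
  s2 (successors {s0, s1, s2, s3, s6}): φ is false.
  s3 (successors {s0, s3, s5, s6}): φ is false.
  s4 (successors {s4, s5, s6}): φ is false.
  s5 (successors {s0, s3, s5, s6}): φ is false.
  s6 (successors {s0, s2, s4, s5, s6}): φ is false.
Detail at s0 (counterexample):
  At s0: []r is false, ~[]r is true, so []r & ~[]r is false.
    At s0: []r requires r at every successor {s0, s3, s5}.
      r fails at s3, so []r is false at s0.
    At s0: []r is false, so ~[]r is true.
      At s0: []r requires r at every successor {s0, s3, s5}.
        r fails at s3, so []r is false at s0.

No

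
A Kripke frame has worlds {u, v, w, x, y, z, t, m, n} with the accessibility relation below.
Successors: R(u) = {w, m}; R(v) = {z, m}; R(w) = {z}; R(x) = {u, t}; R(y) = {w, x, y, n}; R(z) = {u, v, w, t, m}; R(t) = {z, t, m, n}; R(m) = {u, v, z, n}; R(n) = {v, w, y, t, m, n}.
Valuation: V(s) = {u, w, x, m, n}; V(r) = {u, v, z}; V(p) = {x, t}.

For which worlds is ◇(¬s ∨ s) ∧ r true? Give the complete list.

Let φ = ◇(¬s ∨ s) ∧ r. Evaluate φ at each world:
  u (successors {w, m}): φ is true.
  v (successors {z, m}): φ is true.
  w (successors {z}): φ is false.
  x (successors {u, t}): φ is false.
  y (successors {w, x, y, n}): φ is false.
  z (successors {u, v, w, t, m}): φ is true.
  t (successors {z, t, m, n}): φ is false.
  m (successors {u, v, z, n}): φ is false.
  n (successors {v, w, y, t, m, n}): φ is false.
For instance, at u:
  At u: ◇(¬s ∨ s) is true, r is true, so ◇(¬s ∨ s) ∧ r is true.
    At u: ◇(¬s ∨ s) requires ¬s ∨ s at some successor in {w, m}.
      ¬s ∨ s holds at w, so ◇(¬s ∨ s) is true at u.
Satisfying worlds: {u, v, z}

u, v, z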